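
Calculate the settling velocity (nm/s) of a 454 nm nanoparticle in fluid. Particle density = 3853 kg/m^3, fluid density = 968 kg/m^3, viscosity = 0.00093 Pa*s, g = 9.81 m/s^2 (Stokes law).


Radius R = 454/2 nm = 2.27e-07 m
Density difference = 3853 - 968 = 2885 kg/m^3
v = 2 * R^2 * (rho_p - rho_f) * g / (9 * eta)
v = 2 * (2.27e-07)^2 * 2885 * 9.81 / (9 * 0.00093)
v = 3.48475e-07 m/s = 348.4746 nm/s

348.4746


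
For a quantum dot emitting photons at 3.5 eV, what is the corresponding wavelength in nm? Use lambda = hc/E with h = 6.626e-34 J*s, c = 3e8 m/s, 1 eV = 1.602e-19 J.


Convert energy: E = 3.5 eV = 3.5 * 1.602e-19 = 5.607e-19 J
lambda = h*c / E = 6.626e-34 * 3e8 / 5.607e-19
lambda = 3.54521e-07 m = 354.5 nm

354.5


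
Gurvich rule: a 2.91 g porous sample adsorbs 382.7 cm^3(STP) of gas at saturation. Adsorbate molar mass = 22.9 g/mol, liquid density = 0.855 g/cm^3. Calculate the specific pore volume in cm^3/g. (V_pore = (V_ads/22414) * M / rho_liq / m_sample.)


Moles adsorbed n = V_ads / 22414 = 382.7 / 22414 = 1.707415e-02 mol
Liquid volume V_liq = n * M / rho_liq = 1.707415e-02 * 22.9 / 0.855 = 0.45731 cm^3
Specific pore volume V_pore = V_liq / m_sample = 0.45731 / 2.91
V_pore = 0.1572 cm^3/g

0.1572


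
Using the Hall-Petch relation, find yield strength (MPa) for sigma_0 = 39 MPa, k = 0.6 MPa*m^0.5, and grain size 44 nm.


d = 44 nm = 4.4e-08 m
sqrt(d) = 0.0002097618
Hall-Petch contribution = k / sqrt(d) = 0.6 / 0.0002097618 = 2860.4 MPa
sigma = sigma_0 + k/sqrt(d) = 39 + 2860.4 = 2899.4 MPa

2899.4


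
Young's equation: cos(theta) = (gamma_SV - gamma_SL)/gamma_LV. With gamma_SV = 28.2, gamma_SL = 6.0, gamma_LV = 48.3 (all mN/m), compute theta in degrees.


cos(theta) = (gamma_SV - gamma_SL) / gamma_LV
cos(theta) = (28.2 - 6.0) / 48.3
cos(theta) = 0.459627
theta = arccos(0.459627) = 62.64 degrees

62.64


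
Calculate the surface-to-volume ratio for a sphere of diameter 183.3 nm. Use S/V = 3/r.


Radius r = 183.3/2 = 91.65 nm
S/V = 3 / r = 3 / 91.65
S/V = 0.0327 nm^-1

0.0327


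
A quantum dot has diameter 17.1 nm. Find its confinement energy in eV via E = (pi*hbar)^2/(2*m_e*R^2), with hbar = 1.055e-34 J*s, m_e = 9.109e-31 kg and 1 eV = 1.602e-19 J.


Radius R = 17.1/2 = 8.55 nm = 8.55e-09 m
E = (pi * 1.055e-34)^2 / (2 * 9.109e-31 * (8.55e-09)^2)
E(J) = 8.24844e-22
E = E(J) / 1.602e-19 = 0.0051 eV

0.0051


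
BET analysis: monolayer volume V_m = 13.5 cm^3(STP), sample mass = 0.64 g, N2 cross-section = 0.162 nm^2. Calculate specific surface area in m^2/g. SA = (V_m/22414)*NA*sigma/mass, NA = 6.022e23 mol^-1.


Number of moles in monolayer = V_m / 22414 = 13.5 / 22414 = 0.0006023
Number of molecules = moles * NA = 0.0006023 * 6.022e23
SA = molecules * sigma / mass
SA = (13.5 / 22414) * 6.022e23 * 0.162e-18 / 0.64
SA = 91.8 m^2/g

91.8


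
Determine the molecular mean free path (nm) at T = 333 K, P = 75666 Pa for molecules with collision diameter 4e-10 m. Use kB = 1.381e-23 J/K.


Mean free path: lambda = kB*T / (sqrt(2) * pi * d^2 * P)
lambda = 1.381e-23 * 333 / (sqrt(2) * pi * (4e-10)^2 * 75666)
lambda = 8.54973e-08 m
lambda = 85.5 nm

85.5


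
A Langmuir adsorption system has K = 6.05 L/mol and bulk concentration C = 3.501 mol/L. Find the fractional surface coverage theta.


Langmuir isotherm: theta = K*C / (1 + K*C)
K*C = 6.05 * 3.501 = 21.18105
theta = 21.18105 / (1 + 21.18105) = 21.18105 / 22.18105
theta = 0.9549

0.9549


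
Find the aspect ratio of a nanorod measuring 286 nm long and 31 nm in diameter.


Aspect ratio AR = length / diameter
AR = 286 / 31
AR = 9.23

9.23


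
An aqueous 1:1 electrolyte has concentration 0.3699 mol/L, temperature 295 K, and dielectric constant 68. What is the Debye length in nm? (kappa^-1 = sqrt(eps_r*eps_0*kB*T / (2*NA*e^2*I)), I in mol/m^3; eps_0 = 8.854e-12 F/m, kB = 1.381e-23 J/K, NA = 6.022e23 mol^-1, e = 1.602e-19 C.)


Ionic strength I = 0.3699 * 1^2 * 1000 = 369.9 mol/m^3
kappa^-1 = sqrt(68 * 8.854e-12 * 1.381e-23 * 295 / (2 * 6.022e23 * (1.602e-19)^2 * 369.9))
kappa^-1 = 0.463 nm

0.463


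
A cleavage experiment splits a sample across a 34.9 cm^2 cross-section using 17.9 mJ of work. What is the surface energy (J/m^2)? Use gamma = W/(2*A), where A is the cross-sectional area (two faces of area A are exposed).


Convert: A = 34.9 cm^2 = 0.00349 m^2, W = 17.9 mJ = 0.0179 J
Cleaving exposes two faces of area A, so total new surface = 2*A and gamma = W / (2*A)
gamma = 0.0179 / (2 * 0.00349)
gamma = 2.564 J/m^2

2.564


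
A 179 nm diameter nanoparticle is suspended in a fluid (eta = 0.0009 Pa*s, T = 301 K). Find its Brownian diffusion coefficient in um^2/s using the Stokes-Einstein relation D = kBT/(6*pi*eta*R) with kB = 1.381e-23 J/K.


Radius R = 179/2 = 89.5 nm = 8.95e-08 m
D = kB*T / (6*pi*eta*R)
D = 1.381e-23 * 301 / (6 * pi * 0.0009 * 8.95e-08)
D = 2.73775e-12 m^2/s = 2.738 um^2/s

2.738


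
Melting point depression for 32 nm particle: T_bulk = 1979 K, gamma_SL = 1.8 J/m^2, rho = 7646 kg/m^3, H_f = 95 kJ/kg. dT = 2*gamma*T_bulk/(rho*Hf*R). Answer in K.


Radius R = 32/2 = 16 nm = 1.6e-08 m
Convert H_f = 95 kJ/kg = 95000 J/kg
dT = 2 * gamma_SL * T_bulk / (rho * H_f * R)
dT = 2 * 1.8 * 1979 / (7646 * 95000 * 1.6e-08)
dT = 613.0 K

613.0


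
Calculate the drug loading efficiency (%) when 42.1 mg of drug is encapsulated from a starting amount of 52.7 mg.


Drug loading efficiency = (drug loaded / drug initial) * 100
DLE = 42.1 / 52.7 * 100
DLE = 0.7989 * 100
DLE = 79.89%

79.89


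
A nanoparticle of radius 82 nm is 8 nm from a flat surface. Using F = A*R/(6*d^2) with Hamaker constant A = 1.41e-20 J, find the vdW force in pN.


Convert to SI: R = 82 nm = 8.2e-08 m, d = 8 nm = 8e-09 m
F = A * R / (6 * d^2)
F = 1.41e-20 * 8.2e-08 / (6 * (8e-09)^2)
F = 3.01094e-12 N = 3.011 pN

3.011


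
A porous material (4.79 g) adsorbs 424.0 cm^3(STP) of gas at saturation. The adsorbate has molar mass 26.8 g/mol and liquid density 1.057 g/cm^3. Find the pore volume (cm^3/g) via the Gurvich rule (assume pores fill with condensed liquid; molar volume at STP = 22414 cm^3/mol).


Moles adsorbed n = V_ads / 22414 = 424.0 / 22414 = 1.891675e-02 mol
Liquid volume V_liq = n * M / rho_liq = 1.891675e-02 * 26.8 / 1.057 = 0.47963 cm^3
Specific pore volume V_pore = V_liq / m_sample = 0.47963 / 4.79
V_pore = 0.1001 cm^3/g

0.1001


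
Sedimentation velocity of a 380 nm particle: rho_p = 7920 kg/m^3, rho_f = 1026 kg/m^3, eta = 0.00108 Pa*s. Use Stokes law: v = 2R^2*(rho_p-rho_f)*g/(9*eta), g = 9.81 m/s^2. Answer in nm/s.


Radius R = 380/2 nm = 1.9e-07 m
Density difference = 7920 - 1026 = 6894 kg/m^3
v = 2 * R^2 * (rho_p - rho_f) * g / (9 * eta)
v = 2 * (1.9e-07)^2 * 6894 * 9.81 / (9 * 0.00108)
v = 5.02356e-07 m/s = 502.3556 nm/s

502.3556


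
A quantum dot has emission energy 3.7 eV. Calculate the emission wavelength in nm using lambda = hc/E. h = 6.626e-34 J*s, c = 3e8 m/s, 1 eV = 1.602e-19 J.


Convert energy: E = 3.7 eV = 3.7 * 1.602e-19 = 5.9274e-19 J
lambda = h*c / E = 6.626e-34 * 3e8 / 5.9274e-19
lambda = 3.35358e-07 m = 335.4 nm

335.4


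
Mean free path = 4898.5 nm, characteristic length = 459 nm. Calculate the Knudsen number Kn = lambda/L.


Knudsen number Kn = lambda / L
Kn = 4898.5 / 459
Kn = 10.6721

10.6721


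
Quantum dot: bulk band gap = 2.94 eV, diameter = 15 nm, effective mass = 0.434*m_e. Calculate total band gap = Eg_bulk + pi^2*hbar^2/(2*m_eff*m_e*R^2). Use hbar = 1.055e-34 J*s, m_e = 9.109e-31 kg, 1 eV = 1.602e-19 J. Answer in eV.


Radius R = 15/2 nm = 7.5e-09 m
Confinement energy dE = pi^2 * hbar^2 / (2 * m_eff * m_e * R^2)
dE = pi^2 * (1.055e-34)^2 / (2 * 0.434 * 9.109e-31 * (7.5e-09)^2) J, divided by 1.602e-19 J/eV
dE = 0.0154 eV
Total band gap = E_g(bulk) + dE = 2.94 + 0.0154 = 2.9554 eV

2.9554


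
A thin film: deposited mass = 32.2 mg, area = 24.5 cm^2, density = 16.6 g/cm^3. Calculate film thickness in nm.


Convert: m = 32.2 mg = 3.2200e-05 kg, A = 24.5 cm^2 = 2.4500e-03 m^2, rho = 16.6 g/cm^3 = 16600 kg/m^3
t = m / (A * rho)
t = 3.2200e-05 / (2.4500e-03 * 16600)
t = 7.9174e-07 m = 791.7 nm

791.7


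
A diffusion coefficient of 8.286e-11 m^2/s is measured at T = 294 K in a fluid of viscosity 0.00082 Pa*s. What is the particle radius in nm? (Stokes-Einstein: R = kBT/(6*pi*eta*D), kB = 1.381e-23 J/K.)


Stokes-Einstein: R = kB*T / (6*pi*eta*D)
R = 1.381e-23 * 294 / (6 * pi * 0.00082 * 8.286e-11)
R = 3.17016e-09 m = 3.17 nm

3.17


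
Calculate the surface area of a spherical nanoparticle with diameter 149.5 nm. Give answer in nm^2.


Radius r = 149.5/2 = 74.75 nm
Surface area SA = 4 * pi * r^2
SA = 4 * pi * (74.75)^2
SA = 70215.38 nm^2

70215.38


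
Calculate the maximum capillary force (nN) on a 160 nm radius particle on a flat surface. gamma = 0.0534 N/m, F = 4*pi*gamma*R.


Convert radius: R = 160 nm = 1.6e-07 m
F = 4 * pi * gamma * R
F = 4 * pi * 0.0534 * 1.6e-07
F = 1.07367e-07 N = 107.3671 nN

107.3671


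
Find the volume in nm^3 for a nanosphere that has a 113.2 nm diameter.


Radius r = 113.2/2 = 56.6 nm
Volume V = (4/3) * pi * r^3
V = (4/3) * pi * (56.6)^3
V = 759517.71 nm^3

759517.71


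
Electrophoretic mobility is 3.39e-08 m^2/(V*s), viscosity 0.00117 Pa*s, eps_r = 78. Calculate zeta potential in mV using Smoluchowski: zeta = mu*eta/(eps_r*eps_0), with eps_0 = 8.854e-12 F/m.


Smoluchowski equation: zeta = mu * eta / (eps_r * eps_0)
zeta = 3.39e-08 * 0.00117 / (78 * 8.854e-12)
zeta = 0.057432 V = 57.43 mV

57.43


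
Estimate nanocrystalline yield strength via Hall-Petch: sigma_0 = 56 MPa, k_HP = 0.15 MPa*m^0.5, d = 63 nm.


d = 63 nm = 6.3e-08 m
sqrt(d) = 0.000250998
Hall-Petch contribution = k / sqrt(d) = 0.15 / 0.000250998 = 597.6 MPa
sigma = sigma_0 + k/sqrt(d) = 56 + 597.6 = 653.6 MPa

653.6


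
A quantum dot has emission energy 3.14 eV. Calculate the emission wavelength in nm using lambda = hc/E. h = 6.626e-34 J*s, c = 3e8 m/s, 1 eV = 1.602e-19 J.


Convert energy: E = 3.14 eV = 3.14 * 1.602e-19 = 5.03028e-19 J
lambda = h*c / E = 6.626e-34 * 3e8 / 5.03028e-19
lambda = 3.95167e-07 m = 395.2 nm

395.2


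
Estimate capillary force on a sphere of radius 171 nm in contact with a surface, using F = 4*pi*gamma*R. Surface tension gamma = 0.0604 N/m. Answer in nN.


Convert radius: R = 171 nm = 1.71e-07 m
F = 4 * pi * gamma * R
F = 4 * pi * 0.0604 * 1.71e-07
F = 1.29791e-07 N = 129.7905 nN

129.7905


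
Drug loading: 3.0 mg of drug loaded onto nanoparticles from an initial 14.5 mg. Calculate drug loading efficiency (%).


Drug loading efficiency = (drug loaded / drug initial) * 100
DLE = 3.0 / 14.5 * 100
DLE = 0.2069 * 100
DLE = 20.69%

20.69


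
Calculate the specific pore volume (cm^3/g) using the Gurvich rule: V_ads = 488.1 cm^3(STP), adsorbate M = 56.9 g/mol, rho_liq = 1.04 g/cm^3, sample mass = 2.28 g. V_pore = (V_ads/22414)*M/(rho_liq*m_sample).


Moles adsorbed n = V_ads / 22414 = 488.1 / 22414 = 2.177657e-02 mol
Liquid volume V_liq = n * M / rho_liq = 2.177657e-02 * 56.9 / 1.04 = 1.19143 cm^3
Specific pore volume V_pore = V_liq / m_sample = 1.19143 / 2.28
V_pore = 0.5226 cm^3/g

0.5226


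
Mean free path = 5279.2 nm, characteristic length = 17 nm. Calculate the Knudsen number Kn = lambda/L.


Knudsen number Kn = lambda / L
Kn = 5279.2 / 17
Kn = 310.5412

310.5412


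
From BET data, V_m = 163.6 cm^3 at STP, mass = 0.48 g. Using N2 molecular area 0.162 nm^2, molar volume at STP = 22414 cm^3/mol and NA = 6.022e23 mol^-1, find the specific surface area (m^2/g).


Number of moles in monolayer = V_m / 22414 = 163.6 / 22414 = 0.00729901
Number of molecules = moles * NA = 0.00729901 * 6.022e23
SA = molecules * sigma / mass
SA = (163.6 / 22414) * 6.022e23 * 0.162e-18 / 0.48
SA = 1483.5 m^2/g

1483.5


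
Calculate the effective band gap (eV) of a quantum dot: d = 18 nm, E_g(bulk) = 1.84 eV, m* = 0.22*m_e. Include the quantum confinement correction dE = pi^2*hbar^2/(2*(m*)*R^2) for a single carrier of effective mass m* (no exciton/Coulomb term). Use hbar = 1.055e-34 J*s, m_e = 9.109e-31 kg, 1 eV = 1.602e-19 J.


Radius R = 18/2 nm = 9e-09 m
Confinement energy dE = pi^2 * hbar^2 / (2 * m_eff * m_e * R^2)
dE = pi^2 * (1.055e-34)^2 / (2 * 0.22 * 9.109e-31 * (9e-09)^2) J, divided by 1.602e-19 J/eV
dE = 0.0211 eV
Total band gap = E_g(bulk) + dE = 1.84 + 0.0211 = 1.8611 eV

1.8611


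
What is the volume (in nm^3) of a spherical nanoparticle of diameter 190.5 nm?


Radius r = 190.5/2 = 95.25 nm
Volume V = (4/3) * pi * r^3
V = (4/3) * pi * (95.25)^3
V = 3619791.55 nm^3

3619791.55


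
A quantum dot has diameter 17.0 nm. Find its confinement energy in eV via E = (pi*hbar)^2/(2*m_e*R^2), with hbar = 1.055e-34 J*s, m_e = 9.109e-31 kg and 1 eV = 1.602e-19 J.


Radius R = 17.0/2 = 8.5 nm = 8.5e-09 m
E = (pi * 1.055e-34)^2 / (2 * 9.109e-31 * (8.5e-09)^2)
E(J) = 8.34576e-22
E = E(J) / 1.602e-19 = 0.0052 eV

0.0052


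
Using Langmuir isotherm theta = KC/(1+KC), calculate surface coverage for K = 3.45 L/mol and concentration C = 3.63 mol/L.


Langmuir isotherm: theta = K*C / (1 + K*C)
K*C = 3.45 * 3.63 = 12.5235
theta = 12.5235 / (1 + 12.5235) = 12.5235 / 13.5235
theta = 0.9261

0.9261


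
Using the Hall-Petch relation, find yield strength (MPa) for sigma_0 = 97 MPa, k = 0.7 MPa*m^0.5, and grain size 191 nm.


d = 191 nm = 1.91e-07 m
sqrt(d) = 0.0004370355
Hall-Petch contribution = k / sqrt(d) = 0.7 / 0.0004370355 = 1601.7 MPa
sigma = sigma_0 + k/sqrt(d) = 97 + 1601.7 = 1698.7 MPa

1698.7


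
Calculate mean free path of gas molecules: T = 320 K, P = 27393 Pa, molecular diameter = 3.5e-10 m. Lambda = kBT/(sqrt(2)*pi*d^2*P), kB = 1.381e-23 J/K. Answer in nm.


Mean free path: lambda = kB*T / (sqrt(2) * pi * d^2 * P)
lambda = 1.381e-23 * 320 / (sqrt(2) * pi * (3.5e-10)^2 * 27393)
lambda = 2.96417e-07 m
lambda = 296.42 nm

296.42


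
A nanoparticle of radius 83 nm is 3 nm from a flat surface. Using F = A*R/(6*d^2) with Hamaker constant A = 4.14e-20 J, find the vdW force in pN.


Convert to SI: R = 83 nm = 8.3e-08 m, d = 3 nm = 3e-09 m
F = A * R / (6 * d^2)
F = 4.14e-20 * 8.3e-08 / (6 * (3e-09)^2)
F = 6.36333e-11 N = 63.633 pN

63.633


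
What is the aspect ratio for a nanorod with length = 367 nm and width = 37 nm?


Aspect ratio AR = length / diameter
AR = 367 / 37
AR = 9.92

9.92


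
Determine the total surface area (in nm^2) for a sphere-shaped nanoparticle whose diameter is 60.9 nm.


Radius r = 60.9/2 = 30.45 nm
Surface area SA = 4 * pi * r^2
SA = 4 * pi * (30.45)^2
SA = 11651.57 nm^2

11651.57


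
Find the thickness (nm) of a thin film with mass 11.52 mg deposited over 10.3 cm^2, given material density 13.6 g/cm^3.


Convert: m = 11.52 mg = 1.1520e-05 kg, A = 10.3 cm^2 = 1.0300e-03 m^2, rho = 13.6 g/cm^3 = 13600 kg/m^3
t = m / (A * rho)
t = 1.1520e-05 / (1.0300e-03 * 13600)
t = 8.2239e-07 m = 822.4 nm

822.4


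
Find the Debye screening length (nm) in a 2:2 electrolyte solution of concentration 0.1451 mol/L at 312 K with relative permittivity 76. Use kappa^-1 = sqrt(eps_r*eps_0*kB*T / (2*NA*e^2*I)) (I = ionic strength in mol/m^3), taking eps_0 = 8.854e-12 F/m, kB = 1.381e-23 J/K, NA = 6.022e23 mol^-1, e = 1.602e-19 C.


Ionic strength I = 0.1451 * 2^2 * 1000 = 580.4 mol/m^3
kappa^-1 = sqrt(76 * 8.854e-12 * 1.381e-23 * 312 / (2 * 6.022e23 * (1.602e-19)^2 * 580.4))
kappa^-1 = 0.402 nm

0.402


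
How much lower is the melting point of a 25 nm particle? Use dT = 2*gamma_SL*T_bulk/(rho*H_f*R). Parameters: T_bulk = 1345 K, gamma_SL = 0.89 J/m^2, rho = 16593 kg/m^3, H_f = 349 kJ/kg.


Radius R = 25/2 = 12.5 nm = 1.25e-08 m
Convert H_f = 349 kJ/kg = 349000 J/kg
dT = 2 * gamma_SL * T_bulk / (rho * H_f * R)
dT = 2 * 0.89 * 1345 / (16593 * 349000 * 1.25e-08)
dT = 33.1 K

33.1


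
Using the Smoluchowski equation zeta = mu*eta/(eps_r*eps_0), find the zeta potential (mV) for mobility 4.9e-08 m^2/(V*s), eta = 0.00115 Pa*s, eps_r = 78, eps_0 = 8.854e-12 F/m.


Smoluchowski equation: zeta = mu * eta / (eps_r * eps_0)
zeta = 4.9e-08 * 0.00115 / (78 * 8.854e-12)
zeta = 0.081594 V = 81.59 mV

81.59


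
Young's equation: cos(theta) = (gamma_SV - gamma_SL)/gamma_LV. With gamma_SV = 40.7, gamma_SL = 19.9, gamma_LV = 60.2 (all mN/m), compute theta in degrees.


cos(theta) = (gamma_SV - gamma_SL) / gamma_LV
cos(theta) = (40.7 - 19.9) / 60.2
cos(theta) = 0.345515
theta = arccos(0.345515) = 69.79 degrees

69.79


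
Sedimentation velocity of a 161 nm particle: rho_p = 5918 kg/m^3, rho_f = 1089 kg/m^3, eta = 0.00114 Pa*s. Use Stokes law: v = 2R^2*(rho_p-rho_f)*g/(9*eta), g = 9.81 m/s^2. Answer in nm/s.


Radius R = 161/2 nm = 8.05e-08 m
Density difference = 5918 - 1089 = 4829 kg/m^3
v = 2 * R^2 * (rho_p - rho_f) * g / (9 * eta)
v = 2 * (8.05e-08)^2 * 4829 * 9.81 / (9 * 0.00114)
v = 5.98412e-08 m/s = 59.8412 nm/s

59.8412


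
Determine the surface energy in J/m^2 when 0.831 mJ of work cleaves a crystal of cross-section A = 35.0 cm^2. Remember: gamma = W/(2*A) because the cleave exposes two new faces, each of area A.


Convert: A = 35.0 cm^2 = 0.0035 m^2, W = 0.831 mJ = 0.000831 J
Cleaving exposes two faces of area A, so total new surface = 2*A and gamma = W / (2*A)
gamma = 0.000831 / (2 * 0.0035)
gamma = 0.119 J/m^2

0.119


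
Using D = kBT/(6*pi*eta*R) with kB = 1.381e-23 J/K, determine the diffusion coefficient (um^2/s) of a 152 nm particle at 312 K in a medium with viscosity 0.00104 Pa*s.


Radius R = 152/2 = 76 nm = 7.6e-08 m
D = kB*T / (6*pi*eta*R)
D = 1.381e-23 * 312 / (6 * pi * 0.00104 * 7.6e-08)
D = 2.89201e-12 m^2/s = 2.892 um^2/s

2.892


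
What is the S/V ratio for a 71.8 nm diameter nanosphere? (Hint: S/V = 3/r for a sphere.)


Radius r = 71.8/2 = 35.9 nm
S/V = 3 / r = 3 / 35.9
S/V = 0.0836 nm^-1

0.0836


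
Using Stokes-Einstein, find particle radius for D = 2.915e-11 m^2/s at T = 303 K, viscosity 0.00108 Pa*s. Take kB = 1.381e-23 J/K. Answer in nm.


Stokes-Einstein: R = kB*T / (6*pi*eta*D)
R = 1.381e-23 * 303 / (6 * pi * 0.00108 * 2.915e-11)
R = 7.05136e-09 m = 7.05 nm

7.05


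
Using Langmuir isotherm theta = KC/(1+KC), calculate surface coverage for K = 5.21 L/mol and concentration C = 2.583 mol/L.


Langmuir isotherm: theta = K*C / (1 + K*C)
K*C = 5.21 * 2.583 = 13.45743
theta = 13.45743 / (1 + 13.45743) = 13.45743 / 14.45743
theta = 0.9308

0.9308


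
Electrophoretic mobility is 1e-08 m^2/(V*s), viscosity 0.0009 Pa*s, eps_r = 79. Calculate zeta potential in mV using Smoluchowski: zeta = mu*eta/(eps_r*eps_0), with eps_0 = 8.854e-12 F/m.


Smoluchowski equation: zeta = mu * eta / (eps_r * eps_0)
zeta = 1e-08 * 0.0009 / (79 * 8.854e-12)
zeta = 0.012867 V = 12.87 mV

12.87


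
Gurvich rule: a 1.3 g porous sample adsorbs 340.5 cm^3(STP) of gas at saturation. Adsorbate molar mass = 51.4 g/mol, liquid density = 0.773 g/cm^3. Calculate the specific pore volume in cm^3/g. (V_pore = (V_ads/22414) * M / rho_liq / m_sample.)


Moles adsorbed n = V_ads / 22414 = 340.5 / 22414 = 1.519140e-02 mol
Liquid volume V_liq = n * M / rho_liq = 1.519140e-02 * 51.4 / 0.773 = 1.01014 cm^3
Specific pore volume V_pore = V_liq / m_sample = 1.01014 / 1.3
V_pore = 0.777 cm^3/g

0.777


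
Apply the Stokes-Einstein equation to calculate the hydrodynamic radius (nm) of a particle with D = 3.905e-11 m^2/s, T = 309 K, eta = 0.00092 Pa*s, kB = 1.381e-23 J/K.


Stokes-Einstein: R = kB*T / (6*pi*eta*D)
R = 1.381e-23 * 309 / (6 * pi * 0.00092 * 3.905e-11)
R = 6.30147e-09 m = 6.3 nm

6.3


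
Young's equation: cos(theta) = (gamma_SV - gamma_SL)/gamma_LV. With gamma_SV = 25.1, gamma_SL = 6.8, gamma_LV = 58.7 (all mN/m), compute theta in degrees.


cos(theta) = (gamma_SV - gamma_SL) / gamma_LV
cos(theta) = (25.1 - 6.8) / 58.7
cos(theta) = 0.311755
theta = arccos(0.311755) = 71.83 degrees

71.83


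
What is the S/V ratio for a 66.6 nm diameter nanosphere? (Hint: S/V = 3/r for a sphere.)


Radius r = 66.6/2 = 33.3 nm
S/V = 3 / r = 3 / 33.3
S/V = 0.0901 nm^-1

0.0901


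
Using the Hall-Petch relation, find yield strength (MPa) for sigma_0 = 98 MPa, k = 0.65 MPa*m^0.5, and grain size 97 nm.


d = 97 nm = 9.7e-08 m
sqrt(d) = 0.0003114482
Hall-Petch contribution = k / sqrt(d) = 0.65 / 0.0003114482 = 2087.0 MPa
sigma = sigma_0 + k/sqrt(d) = 98 + 2087.0 = 2185.0 MPa

2185.0


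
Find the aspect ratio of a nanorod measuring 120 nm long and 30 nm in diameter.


Aspect ratio AR = length / diameter
AR = 120 / 30
AR = 4.0

4.0


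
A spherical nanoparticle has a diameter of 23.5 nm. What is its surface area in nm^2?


Radius r = 23.5/2 = 11.75 nm
Surface area SA = 4 * pi * r^2
SA = 4 * pi * (11.75)^2
SA = 1734.94 nm^2

1734.94


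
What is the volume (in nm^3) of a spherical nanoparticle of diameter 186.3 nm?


Radius r = 186.3/2 = 93.15 nm
Volume V = (4/3) * pi * r^3
V = (4/3) * pi * (93.15)^3
V = 3385612.01 nm^3

3385612.01


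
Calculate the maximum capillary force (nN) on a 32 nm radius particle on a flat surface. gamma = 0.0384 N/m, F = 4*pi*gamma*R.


Convert radius: R = 32 nm = 3.2e-08 m
F = 4 * pi * gamma * R
F = 4 * pi * 0.0384 * 3.2e-08
F = 1.54416e-08 N = 15.4416 nN

15.4416


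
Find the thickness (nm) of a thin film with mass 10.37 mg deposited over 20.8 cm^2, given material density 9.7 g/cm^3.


Convert: m = 10.37 mg = 1.0370e-05 kg, A = 20.8 cm^2 = 2.0800e-03 m^2, rho = 9.7 g/cm^3 = 9700 kg/m^3
t = m / (A * rho)
t = 1.0370e-05 / (2.0800e-03 * 9700)
t = 5.1398e-07 m = 514.0 nm

514.0


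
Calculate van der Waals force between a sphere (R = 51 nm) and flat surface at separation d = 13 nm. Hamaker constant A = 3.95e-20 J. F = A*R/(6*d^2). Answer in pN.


Convert to SI: R = 51 nm = 5.1e-08 m, d = 13 nm = 1.3e-08 m
F = A * R / (6 * d^2)
F = 3.95e-20 * 5.1e-08 / (6 * (1.3e-08)^2)
F = 1.98669e-12 N = 1.987 pN

1.987


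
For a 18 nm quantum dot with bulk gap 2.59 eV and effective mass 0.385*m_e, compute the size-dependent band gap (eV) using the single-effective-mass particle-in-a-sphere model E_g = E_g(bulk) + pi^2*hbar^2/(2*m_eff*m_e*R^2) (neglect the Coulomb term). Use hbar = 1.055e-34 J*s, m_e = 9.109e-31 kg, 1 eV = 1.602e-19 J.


Radius R = 18/2 nm = 9e-09 m
Confinement energy dE = pi^2 * hbar^2 / (2 * m_eff * m_e * R^2)
dE = pi^2 * (1.055e-34)^2 / (2 * 0.385 * 9.109e-31 * (9e-09)^2) J, divided by 1.602e-19 J/eV
dE = 0.0121 eV
Total band gap = E_g(bulk) + dE = 2.59 + 0.0121 = 2.6021 eV

2.6021


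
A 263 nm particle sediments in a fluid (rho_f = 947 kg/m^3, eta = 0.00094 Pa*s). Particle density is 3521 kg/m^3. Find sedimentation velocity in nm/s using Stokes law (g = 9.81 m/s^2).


Radius R = 263/2 nm = 1.315e-07 m
Density difference = 3521 - 947 = 2574 kg/m^3
v = 2 * R^2 * (rho_p - rho_f) * g / (9 * eta)
v = 2 * (1.315e-07)^2 * 2574 * 9.81 / (9 * 0.00094)
v = 1.03226e-07 m/s = 103.2259 nm/s

103.2259


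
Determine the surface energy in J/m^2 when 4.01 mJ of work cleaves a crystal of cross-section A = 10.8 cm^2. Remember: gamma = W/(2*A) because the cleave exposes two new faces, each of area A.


Convert: A = 10.8 cm^2 = 0.00108 m^2, W = 4.01 mJ = 0.00401 J
Cleaving exposes two faces of area A, so total new surface = 2*A and gamma = W / (2*A)
gamma = 0.00401 / (2 * 0.00108)
gamma = 1.856 J/m^2

1.856


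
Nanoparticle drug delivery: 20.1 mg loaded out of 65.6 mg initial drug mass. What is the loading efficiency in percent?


Drug loading efficiency = (drug loaded / drug initial) * 100
DLE = 20.1 / 65.6 * 100
DLE = 0.3064 * 100
DLE = 30.64%

30.64


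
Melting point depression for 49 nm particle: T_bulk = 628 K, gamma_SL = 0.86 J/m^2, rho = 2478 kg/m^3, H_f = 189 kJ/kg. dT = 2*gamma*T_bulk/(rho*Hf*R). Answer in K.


Radius R = 49/2 = 24.5 nm = 2.45e-08 m
Convert H_f = 189 kJ/kg = 189000 J/kg
dT = 2 * gamma_SL * T_bulk / (rho * H_f * R)
dT = 2 * 0.86 * 628 / (2478 * 189000 * 2.45e-08)
dT = 94.1 K

94.1


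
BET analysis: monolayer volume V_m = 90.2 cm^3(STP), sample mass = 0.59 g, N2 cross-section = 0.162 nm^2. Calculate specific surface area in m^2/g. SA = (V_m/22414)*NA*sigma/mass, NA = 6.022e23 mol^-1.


Number of moles in monolayer = V_m / 22414 = 90.2 / 22414 = 0.00402427
Number of molecules = moles * NA = 0.00402427 * 6.022e23
SA = molecules * sigma / mass
SA = (90.2 / 22414) * 6.022e23 * 0.162e-18 / 0.59
SA = 665.4 m^2/g

665.4


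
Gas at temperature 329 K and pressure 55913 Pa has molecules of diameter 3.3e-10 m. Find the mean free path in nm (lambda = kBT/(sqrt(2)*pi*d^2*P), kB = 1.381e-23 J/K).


Mean free path: lambda = kB*T / (sqrt(2) * pi * d^2 * P)
lambda = 1.381e-23 * 329 / (sqrt(2) * pi * (3.3e-10)^2 * 55913)
lambda = 1.67952e-07 m
lambda = 167.95 nm

167.95


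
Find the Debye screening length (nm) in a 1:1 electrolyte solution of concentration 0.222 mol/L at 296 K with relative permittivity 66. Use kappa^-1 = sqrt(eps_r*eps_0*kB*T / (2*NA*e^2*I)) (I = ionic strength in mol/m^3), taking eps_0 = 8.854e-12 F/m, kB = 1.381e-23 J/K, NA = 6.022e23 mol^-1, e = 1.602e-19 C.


Ionic strength I = 0.222 * 1^2 * 1000 = 222 mol/m^3
kappa^-1 = sqrt(66 * 8.854e-12 * 1.381e-23 * 296 / (2 * 6.022e23 * (1.602e-19)^2 * 222))
kappa^-1 = 0.59 nm

0.59


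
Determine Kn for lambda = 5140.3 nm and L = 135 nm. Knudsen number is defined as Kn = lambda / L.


Knudsen number Kn = lambda / L
Kn = 5140.3 / 135
Kn = 38.0763

38.0763


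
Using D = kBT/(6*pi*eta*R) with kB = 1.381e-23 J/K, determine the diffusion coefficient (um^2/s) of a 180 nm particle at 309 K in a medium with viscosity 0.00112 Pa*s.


Radius R = 180/2 = 90 nm = 9e-08 m
D = kB*T / (6*pi*eta*R)
D = 1.381e-23 * 309 / (6 * pi * 0.00112 * 9e-08)
D = 2.2459e-12 m^2/s = 2.246 um^2/s

2.246


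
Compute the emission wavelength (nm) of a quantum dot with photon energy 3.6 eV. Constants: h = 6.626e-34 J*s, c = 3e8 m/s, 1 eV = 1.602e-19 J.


Convert energy: E = 3.6 eV = 3.6 * 1.602e-19 = 5.7672e-19 J
lambda = h*c / E = 6.626e-34 * 3e8 / 5.7672e-19
lambda = 3.44673e-07 m = 344.7 nm

344.7


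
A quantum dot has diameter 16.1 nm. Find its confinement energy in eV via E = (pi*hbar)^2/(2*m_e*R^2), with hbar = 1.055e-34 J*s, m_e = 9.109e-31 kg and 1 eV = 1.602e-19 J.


Radius R = 16.1/2 = 8.05 nm = 8.05e-09 m
E = (pi * 1.055e-34)^2 / (2 * 9.109e-31 * (8.05e-09)^2)
E(J) = 9.30491e-22
E = E(J) / 1.602e-19 = 0.0058 eV

0.0058


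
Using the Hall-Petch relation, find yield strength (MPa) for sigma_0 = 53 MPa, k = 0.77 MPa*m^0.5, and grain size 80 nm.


d = 80 nm = 8e-08 m
sqrt(d) = 0.0002828427
Hall-Petch contribution = k / sqrt(d) = 0.77 / 0.0002828427 = 2722.4 MPa
sigma = sigma_0 + k/sqrt(d) = 53 + 2722.4 = 2775.4 MPa

2775.4


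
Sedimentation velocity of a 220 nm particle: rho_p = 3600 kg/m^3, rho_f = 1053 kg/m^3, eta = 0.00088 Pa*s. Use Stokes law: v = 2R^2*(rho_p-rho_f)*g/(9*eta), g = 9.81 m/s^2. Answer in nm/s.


Radius R = 220/2 nm = 1.1e-07 m
Density difference = 3600 - 1053 = 2547 kg/m^3
v = 2 * R^2 * (rho_p - rho_f) * g / (9 * eta)
v = 2 * (1.1e-07)^2 * 2547 * 9.81 / (9 * 0.00088)
v = 7.63463e-08 m/s = 76.3463 nm/s

76.3463


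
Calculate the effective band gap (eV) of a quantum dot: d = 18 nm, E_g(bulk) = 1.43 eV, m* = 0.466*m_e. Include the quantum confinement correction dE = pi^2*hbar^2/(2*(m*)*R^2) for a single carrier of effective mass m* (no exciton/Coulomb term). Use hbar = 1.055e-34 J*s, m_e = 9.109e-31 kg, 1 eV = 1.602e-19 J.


Radius R = 18/2 nm = 9e-09 m
Confinement energy dE = pi^2 * hbar^2 / (2 * m_eff * m_e * R^2)
dE = pi^2 * (1.055e-34)^2 / (2 * 0.466 * 9.109e-31 * (9e-09)^2) J, divided by 1.602e-19 J/eV
dE = 0.01 eV
Total band gap = E_g(bulk) + dE = 1.43 + 0.01 = 1.44 eV

1.44


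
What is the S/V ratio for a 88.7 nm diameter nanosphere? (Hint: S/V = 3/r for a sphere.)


Radius r = 88.7/2 = 44.35 nm
S/V = 3 / r = 3 / 44.35
S/V = 0.0676 nm^-1

0.0676


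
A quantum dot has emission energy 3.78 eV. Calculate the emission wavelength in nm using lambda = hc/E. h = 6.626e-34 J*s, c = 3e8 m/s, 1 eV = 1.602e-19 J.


Convert energy: E = 3.78 eV = 3.78 * 1.602e-19 = 6.05556e-19 J
lambda = h*c / E = 6.626e-34 * 3e8 / 6.05556e-19
lambda = 3.2826e-07 m = 328.3 nm

328.3


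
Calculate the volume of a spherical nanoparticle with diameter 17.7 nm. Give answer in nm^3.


Radius r = 17.7/2 = 8.85 nm
Volume V = (4/3) * pi * r^3
V = (4/3) * pi * (8.85)^3
V = 2903.48 nm^3

2903.48


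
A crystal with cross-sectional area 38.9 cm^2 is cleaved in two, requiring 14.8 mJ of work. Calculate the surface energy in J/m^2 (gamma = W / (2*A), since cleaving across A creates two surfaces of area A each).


Convert: A = 38.9 cm^2 = 0.00389 m^2, W = 14.8 mJ = 0.0148 J
Cleaving exposes two faces of area A, so total new surface = 2*A and gamma = W / (2*A)
gamma = 0.0148 / (2 * 0.00389)
gamma = 1.902 J/m^2

1.902


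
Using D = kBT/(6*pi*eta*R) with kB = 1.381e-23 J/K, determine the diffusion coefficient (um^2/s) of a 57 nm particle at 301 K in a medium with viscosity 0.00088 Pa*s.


Radius R = 57/2 = 28.5 nm = 2.85e-08 m
D = kB*T / (6*pi*eta*R)
D = 1.381e-23 * 301 / (6 * pi * 0.00088 * 2.85e-08)
D = 8.79289e-12 m^2/s = 8.793 um^2/s

8.793


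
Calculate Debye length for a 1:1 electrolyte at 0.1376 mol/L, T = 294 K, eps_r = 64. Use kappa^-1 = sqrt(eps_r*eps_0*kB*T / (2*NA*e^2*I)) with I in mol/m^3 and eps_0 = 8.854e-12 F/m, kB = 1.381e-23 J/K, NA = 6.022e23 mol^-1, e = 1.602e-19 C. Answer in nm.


Ionic strength I = 0.1376 * 1^2 * 1000 = 137.6 mol/m^3
kappa^-1 = sqrt(64 * 8.854e-12 * 1.381e-23 * 294 / (2 * 6.022e23 * (1.602e-19)^2 * 137.6))
kappa^-1 = 0.735 nm

0.735


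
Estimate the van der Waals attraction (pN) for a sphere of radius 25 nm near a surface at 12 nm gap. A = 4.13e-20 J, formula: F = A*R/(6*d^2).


Convert to SI: R = 25 nm = 2.5e-08 m, d = 12 nm = 1.2e-08 m
F = A * R / (6 * d^2)
F = 4.13e-20 * 2.5e-08 / (6 * (1.2e-08)^2)
F = 1.19502e-12 N = 1.195 pN

1.195


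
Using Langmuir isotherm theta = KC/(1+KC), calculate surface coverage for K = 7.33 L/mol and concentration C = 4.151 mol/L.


Langmuir isotherm: theta = K*C / (1 + K*C)
K*C = 7.33 * 4.151 = 30.42683
theta = 30.42683 / (1 + 30.42683) = 30.42683 / 31.42683
theta = 0.9682

0.9682


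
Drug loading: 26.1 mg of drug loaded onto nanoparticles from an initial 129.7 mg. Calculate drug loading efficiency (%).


Drug loading efficiency = (drug loaded / drug initial) * 100
DLE = 26.1 / 129.7 * 100
DLE = 0.2012 * 100
DLE = 20.12%

20.12


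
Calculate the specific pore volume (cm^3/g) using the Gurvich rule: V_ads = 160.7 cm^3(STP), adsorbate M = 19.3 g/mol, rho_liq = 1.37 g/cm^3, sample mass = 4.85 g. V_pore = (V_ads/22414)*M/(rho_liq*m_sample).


Moles adsorbed n = V_ads / 22414 = 160.7 / 22414 = 7.169626e-03 mol
Liquid volume V_liq = n * M / rho_liq = 7.169626e-03 * 19.3 / 1.37 = 0.10100 cm^3
Specific pore volume V_pore = V_liq / m_sample = 0.10100 / 4.85
V_pore = 0.0208 cm^3/g

0.0208


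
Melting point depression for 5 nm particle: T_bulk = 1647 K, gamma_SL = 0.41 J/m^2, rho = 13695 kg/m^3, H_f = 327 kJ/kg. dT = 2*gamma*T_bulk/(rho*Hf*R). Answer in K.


Radius R = 5/2 = 2.5 nm = 2.5e-09 m
Convert H_f = 327 kJ/kg = 327000 J/kg
dT = 2 * gamma_SL * T_bulk / (rho * H_f * R)
dT = 2 * 0.41 * 1647 / (13695 * 327000 * 2.5e-09)
dT = 120.6 K

120.6


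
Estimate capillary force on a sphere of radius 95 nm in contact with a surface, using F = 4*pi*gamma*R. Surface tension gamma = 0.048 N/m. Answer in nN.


Convert radius: R = 95 nm = 9.5e-08 m
F = 4 * pi * gamma * R
F = 4 * pi * 0.048 * 9.5e-08
F = 5.73027e-08 N = 57.3027 nN

57.3027


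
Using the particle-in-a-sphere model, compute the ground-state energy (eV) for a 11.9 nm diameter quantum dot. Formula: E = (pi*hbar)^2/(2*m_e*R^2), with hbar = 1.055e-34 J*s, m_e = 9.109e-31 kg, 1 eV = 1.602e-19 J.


Radius R = 11.9/2 = 5.95 nm = 5.95e-09 m
E = (pi * 1.055e-34)^2 / (2 * 9.109e-31 * (5.95e-09)^2)
E(J) = 1.70322e-21
E = E(J) / 1.602e-19 = 0.0106 eV

0.0106


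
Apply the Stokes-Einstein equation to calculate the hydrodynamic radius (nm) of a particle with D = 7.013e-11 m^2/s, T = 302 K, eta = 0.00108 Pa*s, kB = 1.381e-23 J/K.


Stokes-Einstein: R = kB*T / (6*pi*eta*D)
R = 1.381e-23 * 302 / (6 * pi * 0.00108 * 7.013e-11)
R = 2.92127e-09 m = 2.92 nm

2.92


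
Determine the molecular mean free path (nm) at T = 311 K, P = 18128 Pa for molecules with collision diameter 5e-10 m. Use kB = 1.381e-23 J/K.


Mean free path: lambda = kB*T / (sqrt(2) * pi * d^2 * P)
lambda = 1.381e-23 * 311 / (sqrt(2) * pi * (5e-10)^2 * 18128)
lambda = 2.13304e-07 m
lambda = 213.3 nm

213.3


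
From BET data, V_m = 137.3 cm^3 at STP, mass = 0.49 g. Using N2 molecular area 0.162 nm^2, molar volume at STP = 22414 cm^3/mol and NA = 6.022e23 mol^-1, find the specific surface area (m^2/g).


Number of moles in monolayer = V_m / 22414 = 137.3 / 22414 = 0.00612564
Number of molecules = moles * NA = 0.00612564 * 6.022e23
SA = molecules * sigma / mass
SA = (137.3 / 22414) * 6.022e23 * 0.162e-18 / 0.49
SA = 1219.6 m^2/g

1219.6


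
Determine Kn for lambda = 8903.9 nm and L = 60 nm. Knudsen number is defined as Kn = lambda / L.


Knudsen number Kn = lambda / L
Kn = 8903.9 / 60
Kn = 148.3983

148.3983


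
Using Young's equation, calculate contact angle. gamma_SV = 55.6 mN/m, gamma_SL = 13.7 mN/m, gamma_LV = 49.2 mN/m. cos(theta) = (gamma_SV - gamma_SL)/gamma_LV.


cos(theta) = (gamma_SV - gamma_SL) / gamma_LV
cos(theta) = (55.6 - 13.7) / 49.2
cos(theta) = 0.851626
theta = arccos(0.851626) = 31.61 degrees

31.61


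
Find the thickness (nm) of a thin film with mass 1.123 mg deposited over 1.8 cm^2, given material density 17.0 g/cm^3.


Convert: m = 1.123 mg = 1.1230e-06 kg, A = 1.8 cm^2 = 1.8000e-04 m^2, rho = 17.0 g/cm^3 = 17000 kg/m^3
t = m / (A * rho)
t = 1.1230e-06 / (1.8000e-04 * 17000)
t = 3.6699e-07 m = 367.0 nm

367.0


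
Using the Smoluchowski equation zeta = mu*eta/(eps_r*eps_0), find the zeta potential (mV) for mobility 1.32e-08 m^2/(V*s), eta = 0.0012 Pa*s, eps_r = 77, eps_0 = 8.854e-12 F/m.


Smoluchowski equation: zeta = mu * eta / (eps_r * eps_0)
zeta = 1.32e-08 * 0.0012 / (77 * 8.854e-12)
zeta = 0.023234 V = 23.23 mV

23.23


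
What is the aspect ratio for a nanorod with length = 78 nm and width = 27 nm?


Aspect ratio AR = length / diameter
AR = 78 / 27
AR = 2.89

2.89


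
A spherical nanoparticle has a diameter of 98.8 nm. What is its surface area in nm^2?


Radius r = 98.8/2 = 49.4 nm
Surface area SA = 4 * pi * r^2
SA = 4 * pi * (49.4)^2
SA = 30666.47 nm^2

30666.47


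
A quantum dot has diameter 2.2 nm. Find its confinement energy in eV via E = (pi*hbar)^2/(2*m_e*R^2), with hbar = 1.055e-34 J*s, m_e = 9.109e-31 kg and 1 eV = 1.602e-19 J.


Radius R = 2.2/2 = 1.1 nm = 1.1e-09 m
E = (pi * 1.055e-34)^2 / (2 * 9.109e-31 * (1.1e-09)^2)
E(J) = 4.98332e-20
E = E(J) / 1.602e-19 = 0.3111 eV

0.3111


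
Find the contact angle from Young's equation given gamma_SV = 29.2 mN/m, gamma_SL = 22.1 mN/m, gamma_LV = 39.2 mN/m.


cos(theta) = (gamma_SV - gamma_SL) / gamma_LV
cos(theta) = (29.2 - 22.1) / 39.2
cos(theta) = 0.181122
theta = arccos(0.181122) = 79.56 degrees

79.56


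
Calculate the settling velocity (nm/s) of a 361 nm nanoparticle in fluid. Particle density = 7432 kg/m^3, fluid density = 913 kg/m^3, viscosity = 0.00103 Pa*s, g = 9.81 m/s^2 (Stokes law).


Radius R = 361/2 nm = 1.805e-07 m
Density difference = 7432 - 913 = 6519 kg/m^3
v = 2 * R^2 * (rho_p - rho_f) * g / (9 * eta)
v = 2 * (1.805e-07)^2 * 6519 * 9.81 / (9 * 0.00103)
v = 4.49526e-07 m/s = 449.5258 nm/s

449.5258


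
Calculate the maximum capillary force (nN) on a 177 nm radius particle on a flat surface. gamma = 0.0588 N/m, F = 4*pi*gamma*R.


Convert radius: R = 177 nm = 1.77e-07 m
F = 4 * pi * gamma * R
F = 4 * pi * 0.0588 * 1.77e-07
F = 1.30786e-07 N = 130.7858 nN

130.7858


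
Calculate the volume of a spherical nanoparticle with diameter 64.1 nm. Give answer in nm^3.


Radius r = 64.1/2 = 32.05 nm
Volume V = (4/3) * pi * r^3
V = (4/3) * pi * (32.05)^3
V = 137902.68 nm^3

137902.68


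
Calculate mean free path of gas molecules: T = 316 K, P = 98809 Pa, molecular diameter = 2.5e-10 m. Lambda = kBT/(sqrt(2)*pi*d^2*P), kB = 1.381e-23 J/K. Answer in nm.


Mean free path: lambda = kB*T / (sqrt(2) * pi * d^2 * P)
lambda = 1.381e-23 * 316 / (sqrt(2) * pi * (2.5e-10)^2 * 98809)
lambda = 1.59052e-07 m
lambda = 159.05 nm

159.05


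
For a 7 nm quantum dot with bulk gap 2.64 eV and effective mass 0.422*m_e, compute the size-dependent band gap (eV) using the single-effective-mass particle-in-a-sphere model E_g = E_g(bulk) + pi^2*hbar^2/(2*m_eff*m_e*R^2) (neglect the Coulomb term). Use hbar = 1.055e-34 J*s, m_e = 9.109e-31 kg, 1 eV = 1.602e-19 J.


Radius R = 7/2 nm = 3.5e-09 m
Confinement energy dE = pi^2 * hbar^2 / (2 * m_eff * m_e * R^2)
dE = pi^2 * (1.055e-34)^2 / (2 * 0.422 * 9.109e-31 * (3.5e-09)^2) J, divided by 1.602e-19 J/eV
dE = 0.0728 eV
Total band gap = E_g(bulk) + dE = 2.64 + 0.0728 = 2.7128 eV

2.7128


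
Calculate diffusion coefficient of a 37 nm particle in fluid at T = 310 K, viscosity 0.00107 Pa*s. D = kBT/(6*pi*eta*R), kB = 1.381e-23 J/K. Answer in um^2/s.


Radius R = 37/2 = 18.5 nm = 1.85e-08 m
D = kB*T / (6*pi*eta*R)
D = 1.381e-23 * 310 / (6 * pi * 0.00107 * 1.85e-08)
D = 1.14736e-11 m^2/s = 11.474 um^2/s

11.474


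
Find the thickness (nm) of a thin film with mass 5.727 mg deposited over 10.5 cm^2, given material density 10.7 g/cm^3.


Convert: m = 5.727 mg = 5.7270e-06 kg, A = 10.5 cm^2 = 1.0500e-03 m^2, rho = 10.7 g/cm^3 = 10700 kg/m^3
t = m / (A * rho)
t = 5.7270e-06 / (1.0500e-03 * 10700)
t = 5.0975e-07 m = 509.7 nm

509.7


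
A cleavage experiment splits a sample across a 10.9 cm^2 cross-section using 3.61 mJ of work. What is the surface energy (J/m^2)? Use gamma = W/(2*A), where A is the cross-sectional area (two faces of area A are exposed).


Convert: A = 10.9 cm^2 = 0.00109 m^2, W = 3.61 mJ = 0.00361 J
Cleaving exposes two faces of area A, so total new surface = 2*A and gamma = W / (2*A)
gamma = 0.00361 / (2 * 0.00109)
gamma = 1.656 J/m^2

1.656


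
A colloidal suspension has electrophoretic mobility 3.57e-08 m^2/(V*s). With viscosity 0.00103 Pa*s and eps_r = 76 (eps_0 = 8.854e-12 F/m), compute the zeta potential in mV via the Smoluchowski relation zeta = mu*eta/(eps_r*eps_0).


Smoluchowski equation: zeta = mu * eta / (eps_r * eps_0)
zeta = 3.57e-08 * 0.00103 / (76 * 8.854e-12)
zeta = 0.054645 V = 54.65 mV

54.65


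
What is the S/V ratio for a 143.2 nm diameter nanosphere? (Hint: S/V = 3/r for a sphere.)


Radius r = 143.2/2 = 71.6 nm
S/V = 3 / r = 3 / 71.6
S/V = 0.0419 nm^-1

0.0419


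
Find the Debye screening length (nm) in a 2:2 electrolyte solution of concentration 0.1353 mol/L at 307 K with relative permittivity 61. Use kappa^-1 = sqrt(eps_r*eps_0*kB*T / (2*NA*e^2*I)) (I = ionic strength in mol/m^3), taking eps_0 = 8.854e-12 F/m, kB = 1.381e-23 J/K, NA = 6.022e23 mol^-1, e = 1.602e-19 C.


Ionic strength I = 0.1353 * 2^2 * 1000 = 541.2 mol/m^3
kappa^-1 = sqrt(61 * 8.854e-12 * 1.381e-23 * 307 / (2 * 6.022e23 * (1.602e-19)^2 * 541.2))
kappa^-1 = 0.37 nm

0.37


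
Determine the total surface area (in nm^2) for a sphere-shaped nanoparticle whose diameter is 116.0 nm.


Radius r = 116.0/2 = 58 nm
Surface area SA = 4 * pi * r^2
SA = 4 * pi * (58)^2
SA = 42273.27 nm^2

42273.27


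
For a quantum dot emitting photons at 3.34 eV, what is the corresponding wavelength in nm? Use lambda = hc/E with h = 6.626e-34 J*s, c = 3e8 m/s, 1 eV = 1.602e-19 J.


Convert energy: E = 3.34 eV = 3.34 * 1.602e-19 = 5.35068e-19 J
lambda = h*c / E = 6.626e-34 * 3e8 / 5.35068e-19
lambda = 3.71504e-07 m = 371.5 nm

371.5


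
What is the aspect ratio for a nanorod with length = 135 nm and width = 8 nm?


Aspect ratio AR = length / diameter
AR = 135 / 8
AR = 16.88

16.88


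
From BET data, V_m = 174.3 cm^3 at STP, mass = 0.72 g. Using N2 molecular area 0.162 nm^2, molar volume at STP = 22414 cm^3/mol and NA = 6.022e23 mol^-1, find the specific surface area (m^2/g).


Number of moles in monolayer = V_m / 22414 = 174.3 / 22414 = 0.00777639
Number of molecules = moles * NA = 0.00777639 * 6.022e23
SA = molecules * sigma / mass
SA = (174.3 / 22414) * 6.022e23 * 0.162e-18 / 0.72
SA = 1053.7 m^2/g

1053.7
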